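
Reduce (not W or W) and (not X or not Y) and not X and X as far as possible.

False

(not W or W) and (not X or not Y) and not X and X
= (not X or not Y) and not X and X   (complement / identity)
= not X and X   (absorption)
= False   (complement)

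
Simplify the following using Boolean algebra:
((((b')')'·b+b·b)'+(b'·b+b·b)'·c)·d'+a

((((b')')'·b+b·b)'+(b'·b+b·b)'·c)·d'+a
= ((b'·b+b·b)'+(b'·b+b·b)'·c)·d'+a   — double negation
= (b'·b+b·b)'·d'+a   — absorption
= b'·d'+a   — distribution

b'·d'+a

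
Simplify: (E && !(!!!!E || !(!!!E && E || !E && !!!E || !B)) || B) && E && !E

false

(E && !(!!!!E || !(!!!E && E || !E && !!!E || !B)) || B) && E && !E
= (E && !(!!!!E || !(!!!E || !B)) || B) && E && !E   [distribution]
= (E && !!!E && (!!!E || !B) || B) && E && !E   [De Morgan]
= (E && !!!E || B) && E && !E   [absorption]
= (E && !E || B) && E && !E   [double negation]
= E && !E   [absorption]
= false   [complement]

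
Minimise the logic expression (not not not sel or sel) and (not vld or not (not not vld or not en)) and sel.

not vld and sel

(not not not sel or sel) and (not vld or not (not not vld or not en)) and sel
= (not not not sel or sel) and (not vld or not vld and en) and sel
= (not not not sel or sel) and not vld and sel
= (not sel or sel) and not vld and sel
= not vld and sel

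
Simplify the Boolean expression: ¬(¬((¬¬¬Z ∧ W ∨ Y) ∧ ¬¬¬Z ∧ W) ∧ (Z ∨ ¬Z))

¬(¬((¬¬¬Z ∧ W ∨ Y) ∧ ¬¬¬Z ∧ W) ∧ (Z ∨ ¬Z))
= ¬(¬(¬¬¬Z ∧ W) ∧ (Z ∨ ¬Z))
= ¬¬(¬¬¬Z ∧ W)
= ¬¬¬Z ∧ W
= ¬Z ∧ W

¬Z ∧ W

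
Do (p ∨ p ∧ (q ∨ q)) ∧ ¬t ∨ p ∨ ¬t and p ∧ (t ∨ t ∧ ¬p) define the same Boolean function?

No

E1: (p ∨ p ∧ (q ∨ q)) ∧ ¬t ∨ p ∨ ¬t
    = (p ∨ p ∧ q) ∧ ¬t ∨ p ∨ ¬t   (idempotence)
    = p ∧ ¬t ∨ p ∨ ¬t   (absorption)
    = p ∨ ¬t   (absorption)
E2: p ∧ (t ∨ t ∧ ¬p)
    = p ∧ t   (absorption)
These differ: at p=1, q=1, t=0, E1 = 1 but E2 = 0.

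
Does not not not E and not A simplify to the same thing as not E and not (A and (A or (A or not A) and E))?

E1: not not not E and not A
    = not E and not A   [double negation]
E2: not E and not (A and (A or (A or not A) and E))
    = not E and not (A and (A or E))   [complement / identity]
    = not E and not A   [absorption]
Both reduce to not E and not A, so they are equivalent.

Yes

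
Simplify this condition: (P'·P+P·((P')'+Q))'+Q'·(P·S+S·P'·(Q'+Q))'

P'+Q'·S'

(P'·P+P·((P')'+Q))'+Q'·(P·S+S·P'·(Q'+Q))'
= (P·((P')'+Q))'+Q'·(P·S+S·P'·(Q'+Q))'   (complement / identity)
= (P·((P')'+Q))'+Q'·(P·S+S·P')'   (complement / identity)
= (P·((P')'+Q))'+Q'·S'   (distribution)
= (P·(P+Q))'+Q'·S'   (double negation)
= P'+Q'·S'   (absorption)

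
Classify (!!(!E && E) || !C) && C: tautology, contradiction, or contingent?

(!!(!E && E) || !C) && C
= (!E && E || !C) && C   [double negation]
= !C && C   [complement / identity]
= false   [complement]

contradiction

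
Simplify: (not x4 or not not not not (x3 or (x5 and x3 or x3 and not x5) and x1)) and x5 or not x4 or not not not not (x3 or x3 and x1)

not x4 or x3

(not x4 or not not not not (x3 or (x5 and x3 or x3 and not x5) and x1)) and x5 or not x4 or not not not not (x3 or x3 and x1)
= (not x4 or not not not not (x3 or x3 and x1)) and x5 or not x4 or not not not not (x3 or x3 and x1)   — distribution
= not x4 or not not not not (x3 or x3 and x1)   — absorption
= not x4 or not not (x3 or x3 and x1)   — double negation
= not x4 or not not x3   — absorption
= not x4 or x3   — double negation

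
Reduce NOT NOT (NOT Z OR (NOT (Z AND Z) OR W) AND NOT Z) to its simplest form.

NOT Z

NOT NOT (NOT Z OR (NOT (Z AND Z) OR W) AND NOT Z)
= NOT NOT (NOT Z OR (NOT Z OR W) AND NOT Z)   (idempotence)
= NOT NOT (NOT Z OR NOT Z)   (absorption)
= NOT (Z AND Z)   (De Morgan)
= NOT Z   (idempotence)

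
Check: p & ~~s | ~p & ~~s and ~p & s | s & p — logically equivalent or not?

Yes

E1: p & ~~s | ~p & ~~s
    = ~~s   (distribution)
    = s   (double negation)
E2: ~p & s | s & p
    = s   (distribution)
Both reduce to s, so they are equivalent.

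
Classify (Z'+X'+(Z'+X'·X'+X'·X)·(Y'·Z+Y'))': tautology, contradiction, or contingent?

(Z'+X'+(Z'+X'·X'+X'·X)·(Y'·Z+Y'))'
= (Z'+X'+(Z'+X'·X'+X'·X)·Y')'   — absorption
= (Z'+X'+(Z'+X')·Y')'   — distribution
= (Z'+X')'   — absorption
= Z·X   — De Morgan
This depends on X, Z, so it is not a constant.

contingent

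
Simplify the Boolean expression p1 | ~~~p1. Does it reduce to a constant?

p1 | ~~~p1
= p1 | ~p1
= 1

1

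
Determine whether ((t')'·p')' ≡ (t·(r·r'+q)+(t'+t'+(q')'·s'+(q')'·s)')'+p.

E1: ((t')'·p')'
    = t'+p   [De Morgan]
E2: (t·(r·r'+q)+(t'+t'+(q')'·s'+(q')'·s)')'+p
    = (t·(r·r'+q)+(t'+t'+(q')')')'+p   [distribution]
    = (t·q+(t'+t'+(q')')')'+p   [complement / identity]
    = (t·q+(t'+(q')')')'+p   [idempotence]
    = (t·q+t·q')'+p   [De Morgan]
    = t'+p   [distribution]
Both reduce to t'+p, so they are equivalent.

Yes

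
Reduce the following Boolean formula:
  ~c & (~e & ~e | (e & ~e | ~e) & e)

~c & ~e

~c & (~e & ~e | (e & ~e | ~e) & e)
= ~c & (~e & ~e | ~e & e)
= ~c & ~e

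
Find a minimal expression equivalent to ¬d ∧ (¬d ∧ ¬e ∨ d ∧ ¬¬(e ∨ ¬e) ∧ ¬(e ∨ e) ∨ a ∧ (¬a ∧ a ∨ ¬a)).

¬d ∧ (¬d ∧ ¬e ∨ d ∧ ¬¬(e ∨ ¬e) ∧ ¬(e ∨ e) ∨ a ∧ (¬a ∧ a ∨ ¬a))
= ¬d ∧ (¬d ∧ ¬e ∨ d ∧ ¬¬(e ∨ ¬e) ∧ ¬(e ∨ e) ∨ a ∧ ¬a)   [complement / identity]
= ¬d ∧ (¬d ∧ ¬e ∨ d ∧ ¬¬(e ∨ ¬e) ∧ ¬e ∨ a ∧ ¬a)   [idempotence]
= ¬d ∧ (¬d ∧ ¬e ∨ d ∧ ¬¬(e ∨ ¬e) ∧ ¬e)   [complement / identity]
= ¬d ∧ (¬d ∧ ¬e ∨ d ∧ (e ∨ ¬e) ∧ ¬e)   [double negation]
= ¬d ∧ (¬d ∧ ¬e ∨ d ∧ ¬e)   [complement / identity]
= ¬d ∧ ¬e   [distribution]

¬d ∧ ¬e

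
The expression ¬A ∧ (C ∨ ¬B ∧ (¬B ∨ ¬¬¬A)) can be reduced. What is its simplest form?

¬A ∧ (C ∨ ¬B ∧ (¬B ∨ ¬¬¬A))
= ¬A ∧ (C ∨ ¬B ∧ (¬B ∨ ¬A))   (double negation)
= ¬A ∧ (C ∨ ¬B)   (absorption)

¬A ∧ (C ∨ ¬B)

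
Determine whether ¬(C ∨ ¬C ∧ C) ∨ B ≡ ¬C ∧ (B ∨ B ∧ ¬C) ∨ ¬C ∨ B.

Yes

E1: ¬(C ∨ ¬C ∧ C) ∨ B
    = ¬C ∨ B
E2: ¬C ∧ (B ∨ B ∧ ¬C) ∨ ¬C ∨ B
    = ¬C ∧ B ∨ ¬C ∨ B
    = ¬C ∨ B
Both reduce to ¬C ∨ B, so they are equivalent.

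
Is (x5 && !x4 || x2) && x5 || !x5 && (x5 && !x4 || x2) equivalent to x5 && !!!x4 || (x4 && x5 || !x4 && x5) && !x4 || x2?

Yes

E1: (x5 && !x4 || x2) && x5 || !x5 && (x5 && !x4 || x2)
    = x5 && !x4 || x2   — distribution
E2: x5 && !!!x4 || (x4 && x5 || !x4 && x5) && !x4 || x2
    = x5 && !!!x4 || x5 && !x4 || x2   — distribution
    = x5 && !x4 || x5 && !x4 || x2   — double negation
    = x5 && !x4 || x2   — idempotence
Both reduce to x5 && !x4 || x2, so they are equivalent.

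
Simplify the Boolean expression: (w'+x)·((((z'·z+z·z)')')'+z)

w'+x

(w'+x)·((((z'·z+z·z)')')'+z)
= (w'+x)·(((z')')'+z)
= (w'+x)·(z'+z)
= w'+x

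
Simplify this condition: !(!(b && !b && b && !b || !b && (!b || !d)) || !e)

!b && e

!(!(b && !b && b && !b || !b && (!b || !d)) || !e)
= !(!(b && !b && b && !b || !b) || !e)   (absorption)
= (b && !b && b && !b || !b) && e   (De Morgan)
= (b && !b || !b) && e   (idempotence)
= !b && e   (complement / identity)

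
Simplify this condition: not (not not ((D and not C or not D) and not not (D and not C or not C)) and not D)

not (not not ((D and not C or not D) and not not (D and not C or not C)) and not D)
= not (not not ((D and not C or not D) and (D and not C or not C)) and not D)
= not (not not (not D and not C or D and not C) and not D)
= not ((not D and not C or D and not C) and not D)
= not (not C and not D)
= C or D

C or D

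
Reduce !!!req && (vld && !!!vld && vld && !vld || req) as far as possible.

false

!!!req && (vld && !!!vld && vld && !vld || req)
= !!!req && (vld && !vld && vld && !vld || req)
= !!!req && (vld && !vld || req)
= !req && (vld && !vld || req)
= !req && req
= false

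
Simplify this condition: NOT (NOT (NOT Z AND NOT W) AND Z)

NOT (NOT (NOT Z AND NOT W) AND Z)
= NOT ((Z OR W) AND Z)   [De Morgan]
= NOT Z   [absorption]

NOT Z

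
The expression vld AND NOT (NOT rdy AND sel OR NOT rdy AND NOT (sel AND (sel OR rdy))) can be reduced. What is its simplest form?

vld AND rdy

vld AND NOT (NOT rdy AND sel OR NOT rdy AND NOT (sel AND (sel OR rdy)))
= vld AND NOT (NOT rdy AND sel OR NOT rdy AND NOT sel)   [absorption]
= vld AND NOT NOT rdy   [distribution]
= vld AND rdy   [double negation]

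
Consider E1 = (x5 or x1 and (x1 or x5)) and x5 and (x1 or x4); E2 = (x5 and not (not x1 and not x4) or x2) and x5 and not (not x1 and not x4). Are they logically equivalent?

Yes

E1: (x5 or x1 and (x1 or x5)) and x5 and (x1 or x4)
    = (x5 or x1) and x5 and (x1 or x4)   [absorption]
    = x5 and (x1 or x4)   [absorption]
E2: (x5 and not (not x1 and not x4) or x2) and x5 and not (not x1 and not x4)
    = x5 and not (not x1 and not x4)   [absorption]
    = x5 and (x1 or x4)   [De Morgan]
Both reduce to x5 and (x1 or x4), so they are equivalent.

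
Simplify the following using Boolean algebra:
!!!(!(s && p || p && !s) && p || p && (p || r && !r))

!!!(!(s && p || p && !s) && p || p && (p || r && !r))
= !!!(!p && p || p && (p || r && !r))   [distribution]
= !!!(!p && p || p && p)   [complement / identity]
= !!!p   [distribution]
= !p   [double negation]

!p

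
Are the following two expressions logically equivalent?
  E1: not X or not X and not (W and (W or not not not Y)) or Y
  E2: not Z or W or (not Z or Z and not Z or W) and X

No

E1: not X or not X and not (W and (W or not not not Y)) or Y
    = not X or not X and not (W and (W or not Y)) or Y   (double negation)
    = not X or not X and not W or Y   (absorption)
    = not X or Y   (absorption)
E2: not Z or W or (not Z or Z and not Z or W) and X
    = not Z or W or (not Z or W) and X   (complement / identity)
    = not Z or W   (absorption)
These differ: at W=0, X=0, Y=0, Z=1, E1 = 1 but E2 = 0.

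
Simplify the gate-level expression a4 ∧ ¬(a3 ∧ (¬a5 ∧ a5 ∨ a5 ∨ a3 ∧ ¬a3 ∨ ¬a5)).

a4 ∧ ¬(a3 ∧ (¬a5 ∧ a5 ∨ a5 ∨ a3 ∧ ¬a3 ∨ ¬a5))
= a4 ∧ ¬(a3 ∧ (¬a5 ∧ a5 ∨ a5 ∨ ¬a5))   [complement / identity]
= a4 ∧ ¬(a3 ∧ (a5 ∨ ¬a5))   [complement / identity]
= a4 ∧ ¬a3   [complement / identity]

a4 ∧ ¬a3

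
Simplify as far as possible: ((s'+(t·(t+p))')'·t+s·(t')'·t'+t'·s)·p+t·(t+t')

s·p+t

((s'+(t·(t+p))')'·t+s·(t')'·t'+t'·s)·p+t·(t+t')
= ((s'+(t·(t+p))')'·t+s·t·t'+t'·s)·p+t·(t+t')
= (s·t·(t+p)·t+s·t·t'+t'·s)·p+t·(t+t')
= (s·t·t+s·t·t'+t'·s)·p+t·(t+t')
= (s·t·t+s·t·t'+t'·s)·p+t
= (s·t+t'·s)·p+t
= s·p+t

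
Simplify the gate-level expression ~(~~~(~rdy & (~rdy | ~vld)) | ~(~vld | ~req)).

~rdy & (~vld | ~req)

~(~~~(~rdy & (~rdy | ~vld)) | ~(~vld | ~req))
= ~~(~rdy & (~rdy | ~vld)) & (~vld | ~req)   (De Morgan)
= ~~~rdy & (~vld | ~req)   (absorption)
= ~rdy & (~vld | ~req)   (double negation)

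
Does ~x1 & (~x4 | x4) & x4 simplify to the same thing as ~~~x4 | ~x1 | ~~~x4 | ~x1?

No

E1: ~x1 & (~x4 | x4) & x4
    = ~x1 & x4   [complement / identity]
E2: ~~~x4 | ~x1 | ~~~x4 | ~x1
    = ~~~x4 | ~x1   [idempotence]
    = ~x4 | ~x1   [double negation]
These differ: at x1=0, x4=0, E1 = 0 but E2 = 1.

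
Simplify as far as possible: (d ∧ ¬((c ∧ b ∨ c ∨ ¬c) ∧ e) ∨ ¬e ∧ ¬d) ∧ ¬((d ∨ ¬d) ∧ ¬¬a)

(d ∧ ¬((c ∧ b ∨ c ∨ ¬c) ∧ e) ∨ ¬e ∧ ¬d) ∧ ¬((d ∨ ¬d) ∧ ¬¬a)
= (d ∧ ¬((c ∧ b ∨ c ∨ ¬c) ∧ e) ∨ ¬e ∧ ¬d) ∧ ¬¬¬a   (complement / identity)
= (d ∧ ¬((c ∨ ¬c) ∧ e) ∨ ¬e ∧ ¬d) ∧ ¬¬¬a   (absorption)
= (d ∧ ¬((c ∨ ¬c) ∧ e) ∨ ¬e ∧ ¬d) ∧ ¬a   (double negation)
= (d ∧ ¬e ∨ ¬e ∧ ¬d) ∧ ¬a   (complement / identity)
= ¬e ∧ ¬a   (distribution)

¬e ∧ ¬a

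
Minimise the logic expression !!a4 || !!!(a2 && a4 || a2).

a4 || !a2

!!a4 || !!!(a2 && a4 || a2)
= !!a4 || !(a2 && a4 || a2)   — double negation
= !!a4 || !a2   — absorption
= a4 || !a2   — double negation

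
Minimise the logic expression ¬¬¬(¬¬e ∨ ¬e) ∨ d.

d

¬¬¬(¬¬e ∨ ¬e) ∨ d
= ¬(¬¬e ∨ ¬e) ∨ d   — double negation
= ¬e ∧ e ∨ d   — De Morgan
= d   — complement / identity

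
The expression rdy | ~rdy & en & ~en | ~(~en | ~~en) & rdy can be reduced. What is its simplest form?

rdy | ~rdy & en & ~en | ~(~en | ~~en) & rdy
= rdy | ~rdy & en & ~en | en & ~en & rdy
= rdy | en & ~en
= rdy

rdy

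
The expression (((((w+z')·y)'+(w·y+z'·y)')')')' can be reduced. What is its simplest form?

(w+z')·y

(((((w+z')·y)'+(w·y+z'·y)')')')'
= (((((w+z')·y)'+((w+z')·y)')')')'   — distribution
= (((w+z')·y)'+((w+z')·y)')'   — double negation
= (((w+z')·y)')'   — idempotence
= (w+z')·y   — double negation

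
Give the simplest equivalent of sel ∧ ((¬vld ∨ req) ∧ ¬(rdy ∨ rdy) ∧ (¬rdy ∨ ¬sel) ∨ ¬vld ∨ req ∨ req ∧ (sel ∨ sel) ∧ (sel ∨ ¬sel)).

sel ∧ ((¬vld ∨ req) ∧ ¬(rdy ∨ rdy) ∧ (¬rdy ∨ ¬sel) ∨ ¬vld ∨ req ∨ req ∧ (sel ∨ sel) ∧ (sel ∨ ¬sel))
= sel ∧ ((¬vld ∨ req) ∧ ¬rdy ∧ (¬rdy ∨ ¬sel) ∨ ¬vld ∨ req ∨ req ∧ (sel ∨ sel) ∧ (sel ∨ ¬sel))   (idempotence)
= sel ∧ ((¬vld ∨ req) ∧ ¬rdy ∧ (¬rdy ∨ ¬sel) ∨ ¬vld ∨ req ∨ req ∧ (sel ∨ sel))   (complement / identity)
= sel ∧ ((¬vld ∨ req) ∧ ¬rdy ∧ (¬rdy ∨ ¬sel) ∨ ¬vld ∨ req ∨ req ∧ sel)   (idempotence)
= sel ∧ ((¬vld ∨ req) ∧ ¬rdy ∧ (¬rdy ∨ ¬sel) ∨ ¬vld ∨ req)   (absorption)
= sel ∧ ((¬vld ∨ req) ∧ ¬rdy ∨ ¬vld ∨ req)   (absorption)
= sel ∧ (¬vld ∨ req)   (absorption)

sel ∧ (¬vld ∨ req)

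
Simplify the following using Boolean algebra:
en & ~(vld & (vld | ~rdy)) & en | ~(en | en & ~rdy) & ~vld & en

en & ~(vld & (vld | ~rdy)) & en | ~(en | en & ~rdy) & ~vld & en
= en & ~vld & en | ~(en | en & ~rdy) & ~vld & en
= en & ~vld & en | ~en & ~vld & en
= ~vld & en

~vld & en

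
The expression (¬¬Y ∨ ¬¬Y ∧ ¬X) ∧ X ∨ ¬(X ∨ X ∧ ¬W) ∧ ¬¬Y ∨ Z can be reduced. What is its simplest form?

Y ∨ Z

(¬¬Y ∨ ¬¬Y ∧ ¬X) ∧ X ∨ ¬(X ∨ X ∧ ¬W) ∧ ¬¬Y ∨ Z
= ¬¬Y ∧ X ∨ ¬(X ∨ X ∧ ¬W) ∧ ¬¬Y ∨ Z   [absorption]
= ¬¬Y ∧ X ∨ ¬X ∧ ¬¬Y ∨ Z   [absorption]
= ¬¬Y ∨ Z   [distribution]
= Y ∨ Z   [double negation]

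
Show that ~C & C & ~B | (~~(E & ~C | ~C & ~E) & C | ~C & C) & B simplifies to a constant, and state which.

~C & C & ~B | (~~(E & ~C | ~C & ~E) & C | ~C & C) & B
= ~C & C & ~B | (~~~C & C | ~C & C) & B
= ~C & C & ~B | (~C & C | ~C & C) & B
= ~C & C & ~B | ~C & C & B
= ~C & C
= 0

0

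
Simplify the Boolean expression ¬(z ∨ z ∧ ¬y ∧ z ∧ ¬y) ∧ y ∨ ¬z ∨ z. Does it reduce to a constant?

True

¬(z ∨ z ∧ ¬y ∧ z ∧ ¬y) ∧ y ∨ ¬z ∨ z
= ¬(z ∨ z ∧ ¬y) ∧ y ∨ ¬z ∨ z   [idempotence]
= ¬z ∧ y ∨ ¬z ∨ z   [absorption]
= ¬z ∨ z   [absorption]
= True   [complement]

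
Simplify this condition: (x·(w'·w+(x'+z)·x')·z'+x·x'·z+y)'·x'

(x·(w'·w+(x'+z)·x')·z'+x·x'·z+y)'·x'
= (x·(w'·w+x')·z'+x·x'·z+y)'·x'   — absorption
= (x·x'·z'+x·x'·z+y)'·x'   — complement / identity
= (x·x'+y)'·x'   — distribution
= y'·x'   — complement / identity

y'·x'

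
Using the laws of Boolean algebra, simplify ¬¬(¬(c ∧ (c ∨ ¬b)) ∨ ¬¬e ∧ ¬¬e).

¬¬(¬(c ∧ (c ∨ ¬b)) ∨ ¬¬e ∧ ¬¬e)
= ¬¬(¬c ∨ ¬¬e ∧ ¬¬e)
= ¬c ∨ ¬¬e ∧ ¬¬e
= ¬c ∨ ¬¬e
= ¬c ∨ e

¬c ∨ e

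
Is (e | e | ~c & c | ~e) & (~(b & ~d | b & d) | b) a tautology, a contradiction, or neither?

tautology

(e | e | ~c & c | ~e) & (~(b & ~d | b & d) | b)
= (e | e | ~c & c | ~e) & (~b | b)
= (e | ~c & c | ~e) & (~b | b)
= (e | ~e) & (~b | b)
= e | ~e
= 1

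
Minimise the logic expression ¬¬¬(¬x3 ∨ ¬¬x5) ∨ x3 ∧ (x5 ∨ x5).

¬¬¬(¬x3 ∨ ¬¬x5) ∨ x3 ∧ (x5 ∨ x5)
= ¬(¬x3 ∨ ¬¬x5) ∨ x3 ∧ (x5 ∨ x5)   [double negation]
= ¬(¬x3 ∨ ¬¬x5) ∨ x3 ∧ x5   [idempotence]
= x3 ∧ ¬x5 ∨ x3 ∧ x5   [De Morgan]
= x3   [distribution]

x3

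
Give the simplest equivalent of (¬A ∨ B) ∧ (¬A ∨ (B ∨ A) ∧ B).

¬A ∨ B

(¬A ∨ B) ∧ (¬A ∨ (B ∨ A) ∧ B)
= (¬A ∨ B) ∧ (¬A ∨ B)   [absorption]
= ¬A ∨ B   [idempotence]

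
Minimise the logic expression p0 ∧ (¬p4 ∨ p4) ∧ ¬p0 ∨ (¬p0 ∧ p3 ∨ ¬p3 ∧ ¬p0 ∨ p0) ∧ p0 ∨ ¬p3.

p0 ∨ ¬p3

p0 ∧ (¬p4 ∨ p4) ∧ ¬p0 ∨ (¬p0 ∧ p3 ∨ ¬p3 ∧ ¬p0 ∨ p0) ∧ p0 ∨ ¬p3
= p0 ∧ (¬p4 ∨ p4) ∧ ¬p0 ∨ (¬p0 ∨ p0) ∧ p0 ∨ ¬p3
= p0 ∧ ¬p0 ∨ (¬p0 ∨ p0) ∧ p0 ∨ ¬p3
= p0 ∧ ¬p0 ∨ p0 ∨ ¬p3
= p0 ∨ ¬p3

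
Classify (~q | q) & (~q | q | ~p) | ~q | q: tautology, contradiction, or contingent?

(~q | q) & (~q | q | ~p) | ~q | q
= ~q | q | ~q | q   — absorption
= ~q | q   — idempotence
= 1   — complement

tautology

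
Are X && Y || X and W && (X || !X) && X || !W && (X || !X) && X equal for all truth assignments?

E1: X && Y || X
    = X   [absorption]
E2: W && (X || !X) && X || !W && (X || !X) && X
    = (X || !X) && X   [distribution]
    = X   [complement / identity]
Both reduce to X, so they are equivalent.

Yes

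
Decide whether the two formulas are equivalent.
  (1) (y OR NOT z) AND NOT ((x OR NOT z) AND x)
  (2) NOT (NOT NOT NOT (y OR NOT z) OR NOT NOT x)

Yes

E1: (y OR NOT z) AND NOT ((x OR NOT z) AND x)
    = (y OR NOT z) AND NOT x   (absorption)
E2: NOT (NOT NOT NOT (y OR NOT z) OR NOT NOT x)
    = NOT (NOT (y OR NOT z) OR NOT NOT x)   (double negation)
    = (y OR NOT z) AND NOT x   (De Morgan)
Both reduce to (y OR NOT z) AND NOT x, so they are equivalent.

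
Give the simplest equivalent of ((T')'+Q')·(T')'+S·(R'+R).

((T')'+Q')·(T')'+S·(R'+R)
= (T')'+S·(R'+R)   [absorption]
= (T')'+S   [complement / identity]
= T+S   [double negation]

T+S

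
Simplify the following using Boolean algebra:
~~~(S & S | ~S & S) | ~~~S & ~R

~S

~~~(S & S | ~S & S) | ~~~S & ~R
= ~~~S | ~~~S & ~R   (distribution)
= ~S | ~~~S & ~R   (double negation)
= ~S | ~S & ~R   (double negation)
= ~S   (absorption)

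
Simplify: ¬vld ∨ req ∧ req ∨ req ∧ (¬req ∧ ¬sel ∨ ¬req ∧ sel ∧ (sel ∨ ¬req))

¬vld ∨ req

¬vld ∨ req ∧ req ∨ req ∧ (¬req ∧ ¬sel ∨ ¬req ∧ sel ∧ (sel ∨ ¬req))
= ¬vld ∨ req ∧ req ∨ req ∧ (¬req ∧ ¬sel ∨ ¬req ∧ sel)   — absorption
= ¬vld ∨ req ∧ req ∨ req ∧ ¬req   — distribution
= ¬vld ∨ req   — distribution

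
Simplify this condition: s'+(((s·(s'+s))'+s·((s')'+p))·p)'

s'+(((s·(s'+s))'+s·((s')'+p))·p)'
= s'+(((s·(s'+s))'+s·(s+p))·p)'   — double negation
= s'+(((s·(s'+s))'+s)·p)'   — absorption
= s'+((s'+s)·p)'   — complement / identity
= s'+p'   — complement / identity

s'+p'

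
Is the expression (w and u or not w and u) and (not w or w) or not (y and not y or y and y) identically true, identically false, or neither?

neither

(w and u or not w and u) and (not w or w) or not (y and not y or y and y)
= (w and u or not w and u) and (not w or w) or not y   — distribution
= w and u or not w and u or not y   — complement / identity
= u or not y   — distribution
This depends on u, y, so it is not a constant.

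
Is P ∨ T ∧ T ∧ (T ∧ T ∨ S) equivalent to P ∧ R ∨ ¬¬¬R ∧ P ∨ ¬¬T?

Yes

E1: P ∨ T ∧ T ∧ (T ∧ T ∨ S)
    = P ∨ T ∧ T   (absorption)
    = P ∨ T   (idempotence)
E2: P ∧ R ∨ ¬¬¬R ∧ P ∨ ¬¬T
    = P ∧ R ∨ ¬R ∧ P ∨ ¬¬T   (double negation)
    = P ∨ ¬¬T   (distribution)
    = P ∨ T   (double negation)
Both reduce to P ∨ T, so they are equivalent.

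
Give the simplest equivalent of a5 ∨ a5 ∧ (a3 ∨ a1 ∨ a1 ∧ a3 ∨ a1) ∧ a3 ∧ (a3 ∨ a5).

a5

a5 ∨ a5 ∧ (a3 ∨ a1 ∨ a1 ∧ a3 ∨ a1) ∧ a3 ∧ (a3 ∨ a5)
= a5 ∨ a5 ∧ (a3 ∨ a1 ∨ a1) ∧ a3 ∧ (a3 ∨ a5)
= a5 ∨ a5 ∧ (a3 ∨ a1 ∨ a1) ∧ a3
= a5 ∨ a5 ∧ (a3 ∨ a1) ∧ a3
= a5 ∨ a5 ∧ a3
= a5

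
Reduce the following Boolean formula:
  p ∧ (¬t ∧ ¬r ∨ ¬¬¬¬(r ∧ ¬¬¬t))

p ∧ (¬t ∧ ¬r ∨ ¬¬¬¬(r ∧ ¬¬¬t))
= p ∧ (¬t ∧ ¬r ∨ ¬¬(r ∧ ¬¬¬t))
= p ∧ (¬t ∧ ¬r ∨ ¬¬(r ∧ ¬t))
= p ∧ (¬t ∧ ¬r ∨ r ∧ ¬t)
= p ∧ ¬t

p ∧ ¬t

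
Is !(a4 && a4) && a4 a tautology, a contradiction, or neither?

contradiction

!(a4 && a4) && a4
= !a4 && a4   (idempotence)
= false   (complement)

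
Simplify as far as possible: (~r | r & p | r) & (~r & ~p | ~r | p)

(~r | r & p | r) & (~r & ~p | ~r | p)
= (~r | r) & (~r & ~p | ~r | p)
= (~r | r) & (~r | p)
= ~r | p

~r | p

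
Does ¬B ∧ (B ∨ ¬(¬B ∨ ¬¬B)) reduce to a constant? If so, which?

¬B ∧ (B ∨ ¬(¬B ∨ ¬¬B))
= ¬B ∧ (B ∨ B ∧ ¬B)
= ¬B ∧ B
= False

yes, False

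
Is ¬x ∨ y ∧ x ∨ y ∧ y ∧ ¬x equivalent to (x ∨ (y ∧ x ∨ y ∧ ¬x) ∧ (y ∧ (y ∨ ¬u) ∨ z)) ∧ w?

E1: ¬x ∨ y ∧ x ∨ y ∧ y ∧ ¬x
    = ¬x ∨ y ∧ x ∨ y ∧ ¬x   — idempotence
    = ¬x ∨ y   — distribution
E2: (x ∨ (y ∧ x ∨ y ∧ ¬x) ∧ (y ∧ (y ∨ ¬u) ∨ z)) ∧ w
    = (x ∨ (y ∧ x ∨ y ∧ ¬x) ∧ (y ∨ z)) ∧ w   — absorption
    = (x ∨ y ∧ (y ∨ z)) ∧ w   — distribution
    = (x ∨ y) ∧ w   — absorption
These differ: at u=1, w=0, x=0, y=0, z=0, E1 = 1 but E2 = 0.

No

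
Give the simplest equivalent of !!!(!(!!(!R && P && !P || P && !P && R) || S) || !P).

!!!(!(!!(!R && P && !P || P && !P && R) || S) || !P)
= !!!(!(!!(P && !P) || S) || !P)
= !(!(!!(P && !P) || S) || !P)
= !(!(P && !P || S) || !P)
= !(!S || !P)
= S && P

S && P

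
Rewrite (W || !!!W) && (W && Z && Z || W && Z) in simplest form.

(W || !!!W) && (W && Z && Z || W && Z)
= (W || !W) && (W && Z && Z || W && Z)   [double negation]
= W && Z && Z || W && Z   [complement / identity]
= W && Z   [absorption]

W && Z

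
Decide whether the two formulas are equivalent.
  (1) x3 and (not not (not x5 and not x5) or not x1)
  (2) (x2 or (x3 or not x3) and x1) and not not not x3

E1: x3 and (not not (not x5 and not x5) or not x1)
    = x3 and (not (x5 or x5) or not x1)   [De Morgan]
    = x3 and (not x5 or not x1)   [idempotence]
E2: (x2 or (x3 or not x3) and x1) and not not not x3
    = (x2 or (x3 or not x3) and x1) and not x3   [double negation]
    = (x2 or x1) and not x3   [complement / identity]
These differ: at x1=0, x2=1, x3=0, x5=0, E1 = 0 but E2 = 1.

No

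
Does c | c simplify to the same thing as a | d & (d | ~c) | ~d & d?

No

E1: c | c
    = c   (idempotence)
E2: a | d & (d | ~c) | ~d & d
    = a | d | ~d & d   (absorption)
    = a | d   (complement / identity)
These differ: at a=1, c=0, d=0, E1 = 0 but E2 = 1.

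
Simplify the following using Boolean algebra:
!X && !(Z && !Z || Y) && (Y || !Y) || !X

!X

!X && !(Z && !Z || Y) && (Y || !Y) || !X
= !X && !Y && (Y || !Y) || !X   — complement / identity
= !X && !Y || !X   — complement / identity
= !X   — absorption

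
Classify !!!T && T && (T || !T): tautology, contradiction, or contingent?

!!!T && T && (T || !T)
= !T && T && (T || !T)   (double negation)
= !T && T   (complement / identity)
= false   (complement)

contradiction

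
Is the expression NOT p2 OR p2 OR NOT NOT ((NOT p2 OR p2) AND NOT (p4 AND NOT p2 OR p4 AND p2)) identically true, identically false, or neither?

identically true

NOT p2 OR p2 OR NOT NOT ((NOT p2 OR p2) AND NOT (p4 AND NOT p2 OR p4 AND p2))
= NOT p2 OR p2 OR NOT NOT ((NOT p2 OR p2) AND NOT p4)   [distribution]
= NOT p2 OR p2 OR (NOT p2 OR p2) AND NOT p4   [double negation]
= NOT p2 OR p2   [absorption]
= TRUE   [complement]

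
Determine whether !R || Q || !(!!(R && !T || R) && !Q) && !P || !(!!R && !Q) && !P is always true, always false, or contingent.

contingent

!R || Q || !(!!(R && !T || R) && !Q) && !P || !(!!R && !Q) && !P
= !R || Q || !(!!R && !Q) && !P || !(!!R && !Q) && !P
= !R || Q || !(!!R && !Q) && !P
= !R || Q || (!R || Q) && !P
= !R || Q
This depends on Q, R, so it is not a constant.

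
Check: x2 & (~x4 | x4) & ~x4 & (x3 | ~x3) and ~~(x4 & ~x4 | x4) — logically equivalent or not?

No

E1: x2 & (~x4 | x4) & ~x4 & (x3 | ~x3)
    = x2 & (~x4 | x4) & ~x4   — complement / identity
    = x2 & ~x4   — complement / identity
E2: ~~(x4 & ~x4 | x4)
    = ~~x4   — complement / identity
    = x4   — double negation
These differ: at x2=0, x3=0, x4=1, E1 = 0 but E2 = 1.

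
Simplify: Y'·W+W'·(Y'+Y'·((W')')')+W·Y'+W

Y'·W+W'·(Y'+Y'·((W')')')+W·Y'+W
= Y'·W+W'·(Y'+Y'·W')+W·Y'+W
= Y'·W+W'·(Y'+Y'·W')+W
= Y'·W+W'·Y'+W
= Y'+W

Y'+W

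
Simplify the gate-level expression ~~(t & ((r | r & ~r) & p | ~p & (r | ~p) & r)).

t & r

~~(t & ((r | r & ~r) & p | ~p & (r | ~p) & r))
= ~~(t & (r & p | ~p & (r | ~p) & r))   (complement / identity)
= ~~(t & (r & p | ~p & r))   (absorption)
= t & (r & p | ~p & r)   (double negation)
= t & r   (distribution)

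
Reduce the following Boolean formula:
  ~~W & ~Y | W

~~W & ~Y | W
= W & ~Y | W   (double negation)
= W   (absorption)

W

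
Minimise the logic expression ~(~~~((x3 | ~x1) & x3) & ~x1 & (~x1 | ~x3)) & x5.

~(~~~((x3 | ~x1) & x3) & ~x1 & (~x1 | ~x3)) & x5
= ~(~~~x3 & ~x1 & (~x1 | ~x3)) & x5
= ~(~~~x3 & ~x1) & x5
= ~(~x3 & ~x1) & x5
= (x3 | x1) & x5

(x3 | x1) & x5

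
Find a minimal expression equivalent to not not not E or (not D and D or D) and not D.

not E

not not not E or (not D and D or D) and not D
= not not not E or D and not D   — complement / identity
= not E or D and not D   — double negation
= not E   — complement / identity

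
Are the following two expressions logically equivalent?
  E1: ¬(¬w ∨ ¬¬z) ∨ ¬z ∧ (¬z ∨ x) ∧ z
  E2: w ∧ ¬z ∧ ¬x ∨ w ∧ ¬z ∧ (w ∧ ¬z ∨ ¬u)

Yes

E1: ¬(¬w ∨ ¬¬z) ∨ ¬z ∧ (¬z ∨ x) ∧ z
    = ¬(¬w ∨ ¬¬z) ∨ ¬z ∧ z   (absorption)
    = w ∧ ¬z ∨ ¬z ∧ z   (De Morgan)
    = w ∧ ¬z   (complement / identity)
E2: w ∧ ¬z ∧ ¬x ∨ w ∧ ¬z ∧ (w ∧ ¬z ∨ ¬u)
    = w ∧ ¬z ∧ ¬x ∨ w ∧ ¬z   (absorption)
    = w ∧ ¬z   (absorption)
Both reduce to w ∧ ¬z, so they are equivalent.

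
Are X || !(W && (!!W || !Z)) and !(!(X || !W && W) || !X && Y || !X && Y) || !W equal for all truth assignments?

E1: X || !(W && (!!W || !Z))
    = X || !(W && (W || !Z))   [double negation]
    = X || !W   [absorption]
E2: !(!(X || !W && W) || !X && Y || !X && Y) || !W
    = !(!X || !X && Y || !X && Y) || !W   [complement / identity]
    = !(!X || !X && Y) || !W   [idempotence]
    = !!X || !W   [absorption]
    = X || !W   [double negation]
Both reduce to X || !W, so they are equivalent.

Yes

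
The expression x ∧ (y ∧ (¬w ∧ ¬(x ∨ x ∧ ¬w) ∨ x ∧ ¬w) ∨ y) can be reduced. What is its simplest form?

x ∧ (y ∧ (¬w ∧ ¬(x ∨ x ∧ ¬w) ∨ x ∧ ¬w) ∨ y)
= x ∧ (y ∧ (¬w ∧ ¬x ∨ x ∧ ¬w) ∨ y)   [absorption]
= x ∧ (y ∧ ¬w ∨ y)   [distribution]
= x ∧ y   [absorption]

x ∧ y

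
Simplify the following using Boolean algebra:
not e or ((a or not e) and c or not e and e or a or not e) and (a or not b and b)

not e or ((a or not e) and c or not e and e or a or not e) and (a or not b and b)
= not e or ((a or not e) and c or a or not e) and (a or not b and b)   [complement / identity]
= not e or (a or not e) and (a or not b and b)   [absorption]
= not e or (a or not e) and a   [complement / identity]
= not e or a   [absorption]

not e or a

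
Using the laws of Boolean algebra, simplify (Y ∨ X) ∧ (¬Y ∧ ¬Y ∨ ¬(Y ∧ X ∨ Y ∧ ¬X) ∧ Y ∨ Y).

Y ∨ X

(Y ∨ X) ∧ (¬Y ∧ ¬Y ∨ ¬(Y ∧ X ∨ Y ∧ ¬X) ∧ Y ∨ Y)
= (Y ∨ X) ∧ (¬Y ∧ ¬Y ∨ ¬Y ∧ Y ∨ Y)   (distribution)
= (Y ∨ X) ∧ (¬Y ∨ Y)   (distribution)
= Y ∨ X   (complement / identity)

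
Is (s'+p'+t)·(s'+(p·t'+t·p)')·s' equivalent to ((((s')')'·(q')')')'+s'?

E1: (s'+p'+t)·(s'+(p·t'+t·p)')·s'
    = (s'+p'+t)·(s'+p')·s'   — distribution
    = (s'+p')·s'   — absorption
    = s'   — absorption
E2: ((((s')')'·(q')')')'+s'
    = ((s')'+q')'+s'   — De Morgan
    = s'·q+s'   — De Morgan
    = s'   — absorption
Both reduce to s', so they are equivalent.

Yes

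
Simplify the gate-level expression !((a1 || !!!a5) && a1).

!a1

!((a1 || !!!a5) && a1)
= !((a1 || !a5) && a1)   — double negation
= !a1   — absorption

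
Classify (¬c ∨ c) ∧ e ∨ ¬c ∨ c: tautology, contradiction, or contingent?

tautology

(¬c ∨ c) ∧ e ∨ ¬c ∨ c
= ¬c ∨ c
= True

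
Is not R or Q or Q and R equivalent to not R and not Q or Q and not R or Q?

E1: not R or Q or Q and R
    = not R or Q
E2: not R and not Q or Q and not R or Q
    = not R or Q
Both reduce to not R or Q, so they are equivalent.

Yes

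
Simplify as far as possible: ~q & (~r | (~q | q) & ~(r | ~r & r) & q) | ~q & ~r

~q & (~r | (~q | q) & ~(r | ~r & r) & q) | ~q & ~r
= ~q & (~r | ~(r | ~r & r) & q) | ~q & ~r   (complement / identity)
= ~q & (~r | ~r & q) | ~q & ~r   (complement / identity)
= ~q & ~r | ~q & ~r   (absorption)
= ~q & ~r   (idempotence)

~q & ~r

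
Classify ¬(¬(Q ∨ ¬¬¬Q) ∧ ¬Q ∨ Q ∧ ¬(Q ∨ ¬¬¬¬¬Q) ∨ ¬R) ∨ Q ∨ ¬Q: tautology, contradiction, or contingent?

tautology

¬(¬(Q ∨ ¬¬¬Q) ∧ ¬Q ∨ Q ∧ ¬(Q ∨ ¬¬¬¬¬Q) ∨ ¬R) ∨ Q ∨ ¬Q
= ¬(¬(Q ∨ ¬¬¬Q) ∧ ¬Q ∨ Q ∧ ¬(Q ∨ ¬¬¬Q) ∨ ¬R) ∨ Q ∨ ¬Q
= ¬(¬(Q ∨ ¬¬¬Q) ∨ ¬R) ∨ Q ∨ ¬Q
= ¬(¬(Q ∨ ¬Q) ∨ ¬R) ∨ Q ∨ ¬Q
= (Q ∨ ¬Q) ∧ R ∨ Q ∨ ¬Q
= Q ∨ ¬Q
= True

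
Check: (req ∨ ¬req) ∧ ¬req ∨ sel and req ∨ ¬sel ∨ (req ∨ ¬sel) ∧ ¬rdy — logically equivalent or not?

No

E1: (req ∨ ¬req) ∧ ¬req ∨ sel
    = ¬req ∨ sel   [complement / identity]
E2: req ∨ ¬sel ∨ (req ∨ ¬sel) ∧ ¬rdy
    = req ∨ ¬sel   [absorption]
These differ: at rdy=1, req=0, sel=1, E1 = 1 but E2 = 0.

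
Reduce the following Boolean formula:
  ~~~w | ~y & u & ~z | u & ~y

~w | ~y & u

~~~w | ~y & u & ~z | u & ~y
= ~~~w | ~y & (u & ~z | u)
= ~w | ~y & (u & ~z | u)
= ~w | ~y & u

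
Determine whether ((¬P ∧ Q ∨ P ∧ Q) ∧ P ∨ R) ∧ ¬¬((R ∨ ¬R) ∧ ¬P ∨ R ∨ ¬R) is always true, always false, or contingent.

contingent

((¬P ∧ Q ∨ P ∧ Q) ∧ P ∨ R) ∧ ¬¬((R ∨ ¬R) ∧ ¬P ∨ R ∨ ¬R)
= (Q ∧ P ∨ R) ∧ ¬¬((R ∨ ¬R) ∧ ¬P ∨ R ∨ ¬R)
= (Q ∧ P ∨ R) ∧ ¬¬(R ∨ ¬R)
= (Q ∧ P ∨ R) ∧ (R ∨ ¬R)
= Q ∧ P ∨ R
This depends on P, Q, R, so it is not a constant.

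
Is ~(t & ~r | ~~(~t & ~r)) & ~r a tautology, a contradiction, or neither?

contradiction

~(t & ~r | ~~(~t & ~r)) & ~r
= ~(t & ~r | ~t & ~r) & ~r
= ~~r & ~r
= r & ~r
= 0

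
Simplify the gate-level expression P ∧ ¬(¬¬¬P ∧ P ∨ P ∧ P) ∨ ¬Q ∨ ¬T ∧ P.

¬Q ∨ ¬T ∧ P

P ∧ ¬(¬¬¬P ∧ P ∨ P ∧ P) ∨ ¬Q ∨ ¬T ∧ P
= P ∧ ¬(¬P ∧ P ∨ P ∧ P) ∨ ¬Q ∨ ¬T ∧ P
= P ∧ ¬P ∨ ¬Q ∨ ¬T ∧ P
= ¬Q ∨ ¬T ∧ P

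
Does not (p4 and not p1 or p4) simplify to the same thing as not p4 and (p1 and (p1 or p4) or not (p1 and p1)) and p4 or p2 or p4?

No

E1: not (p4 and not p1 or p4)
    = not p4   [absorption]
E2: not p4 and (p1 and (p1 or p4) or not (p1 and p1)) and p4 or p2 or p4
    = not p4 and (p1 and (p1 or p4) or not p1) and p4 or p2 or p4   [idempotence]
    = not p4 and (p1 or not p1) and p4 or p2 or p4   [absorption]
    = not p4 and p4 or p2 or p4   [complement / identity]
    = p2 or p4   [complement / identity]
These differ: at p1=0, p2=1, p4=1, E1 = 0 but E2 = 1.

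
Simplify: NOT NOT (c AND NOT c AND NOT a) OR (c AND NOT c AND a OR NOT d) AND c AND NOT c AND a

NOT NOT (c AND NOT c AND NOT a) OR (c AND NOT c AND a OR NOT d) AND c AND NOT c AND a
= c AND NOT c AND NOT a OR (c AND NOT c AND a OR NOT d) AND c AND NOT c AND a   [double negation]
= c AND NOT c AND NOT a OR c AND NOT c AND a   [absorption]
= c AND NOT c   [distribution]
= FALSE   [complement]

FALSE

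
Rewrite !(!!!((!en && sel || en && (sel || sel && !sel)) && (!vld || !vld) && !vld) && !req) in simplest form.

sel && !vld || req

!(!!!((!en && sel || en && (sel || sel && !sel)) && (!vld || !vld) && !vld) && !req)
= !(!!!((!en && sel || en && (sel || sel && !sel)) && !vld && !vld) && !req)   — idempotence
= !(!!!((!en && sel || en && sel) && !vld && !vld) && !req)   — complement / identity
= !(!((!en && sel || en && sel) && !vld && !vld) && !req)   — double negation
= !(!(sel && !vld && !vld) && !req)   — distribution
= sel && !vld && !vld || req   — De Morgan
= sel && !vld || req   — idempotence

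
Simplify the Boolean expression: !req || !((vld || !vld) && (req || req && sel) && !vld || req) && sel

!req

!req || !((vld || !vld) && (req || req && sel) && !vld || req) && sel
= !req || !((req || req && sel) && !vld || req) && sel   [complement / identity]
= !req || !(req && !vld || req) && sel   [absorption]
= !req || !req && sel   [absorption]
= !req   [absorption]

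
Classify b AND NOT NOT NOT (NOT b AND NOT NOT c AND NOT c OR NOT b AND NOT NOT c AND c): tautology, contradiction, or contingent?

b AND NOT NOT NOT (NOT b AND NOT NOT c AND NOT c OR NOT b AND NOT NOT c AND c)
= b AND NOT NOT NOT (NOT b AND NOT NOT c)
= b AND NOT NOT (b OR NOT c)
= b AND (b OR NOT c)
= b
This depends on b, so it is not a constant.

contingent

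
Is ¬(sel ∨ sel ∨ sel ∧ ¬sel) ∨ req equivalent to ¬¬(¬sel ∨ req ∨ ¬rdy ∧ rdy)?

E1: ¬(sel ∨ sel ∨ sel ∧ ¬sel) ∨ req
    = ¬(sel ∨ sel) ∨ req   (complement / identity)
    = ¬sel ∨ req   (idempotence)
E2: ¬¬(¬sel ∨ req ∨ ¬rdy ∧ rdy)
    = ¬sel ∨ req ∨ ¬rdy ∧ rdy   (double negation)
    = ¬sel ∨ req   (complement / identity)
Both reduce to ¬sel ∨ req, so they are equivalent.

Yes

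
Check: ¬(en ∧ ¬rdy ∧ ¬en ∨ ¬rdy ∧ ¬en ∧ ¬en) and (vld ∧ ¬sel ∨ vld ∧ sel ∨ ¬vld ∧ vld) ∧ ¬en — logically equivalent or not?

E1: ¬(en ∧ ¬rdy ∧ ¬en ∨ ¬rdy ∧ ¬en ∧ ¬en)
    = ¬(¬rdy ∧ ¬en)
    = rdy ∨ en
E2: (vld ∧ ¬sel ∨ vld ∧ sel ∨ ¬vld ∧ vld) ∧ ¬en
    = (vld ∨ ¬vld ∧ vld) ∧ ¬en
    = vld ∧ ¬en
These differ: at en=1, rdy=1, sel=0, vld=0, E1 = 1 but E2 = 0.

No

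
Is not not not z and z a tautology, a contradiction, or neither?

contradiction

not not not z and z
= not z and z
= False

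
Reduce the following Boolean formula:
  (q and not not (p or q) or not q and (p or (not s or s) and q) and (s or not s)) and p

p

(q and not not (p or q) or not q and (p or (not s or s) and q) and (s or not s)) and p
= (q and not not (p or q) or not q and (p or (not s or s) and q)) and p   — complement / identity
= (q and not not (p or q) or not q and (p or q)) and p   — complement / identity
= (q and (p or q) or not q and (p or q)) and p   — double negation
= (p or q) and p   — distribution
= p   — absorption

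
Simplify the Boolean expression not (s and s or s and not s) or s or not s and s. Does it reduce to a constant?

not (s and s or s and not s) or s or not s and s
= not s or s or not s and s
= not s or s
= True

True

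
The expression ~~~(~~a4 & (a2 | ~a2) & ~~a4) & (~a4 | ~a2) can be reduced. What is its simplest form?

~a4

~~~(~~a4 & (a2 | ~a2) & ~~a4) & (~a4 | ~a2)
= ~~~(~~a4 & ~~a4) & (~a4 | ~a2)
= ~(~~a4 & ~~a4) & (~a4 | ~a2)
= (~a4 | ~a4) & (~a4 | ~a2)
= ~a4 & ~a2 | ~a4
= ~a4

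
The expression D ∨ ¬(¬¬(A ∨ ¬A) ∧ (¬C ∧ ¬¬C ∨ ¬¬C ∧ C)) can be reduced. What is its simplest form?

D ∨ ¬C

D ∨ ¬(¬¬(A ∨ ¬A) ∧ (¬C ∧ ¬¬C ∨ ¬¬C ∧ C))
= D ∨ ¬(¬¬(A ∨ ¬A) ∧ ¬¬C)   [distribution]
= D ∨ ¬(¬¬(A ∨ ¬A) ∧ C)   [double negation]
= D ∨ ¬((A ∨ ¬A) ∧ C)   [double negation]
= D ∨ ¬C   [complement / identity]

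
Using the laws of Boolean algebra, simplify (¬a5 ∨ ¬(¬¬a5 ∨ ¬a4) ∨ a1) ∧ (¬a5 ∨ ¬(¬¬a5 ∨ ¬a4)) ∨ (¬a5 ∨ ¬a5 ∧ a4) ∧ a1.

(¬a5 ∨ ¬(¬¬a5 ∨ ¬a4) ∨ a1) ∧ (¬a5 ∨ ¬(¬¬a5 ∨ ¬a4)) ∨ (¬a5 ∨ ¬a5 ∧ a4) ∧ a1
= ¬a5 ∨ ¬(¬¬a5 ∨ ¬a4) ∨ (¬a5 ∨ ¬a5 ∧ a4) ∧ a1   [absorption]
= ¬a5 ∨ ¬a5 ∧ a4 ∨ (¬a5 ∨ ¬a5 ∧ a4) ∧ a1   [De Morgan]
= ¬a5 ∨ ¬a5 ∧ a4   [absorption]
= ¬a5   [absorption]

¬a5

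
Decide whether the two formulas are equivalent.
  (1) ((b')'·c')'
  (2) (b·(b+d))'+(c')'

Yes

E1: ((b')'·c')'
    = b'+c   (De Morgan)
E2: (b·(b+d))'+(c')'
    = (b·(b+d))'+c   (double negation)
    = b'+c   (absorption)
Both reduce to b'+c, so they are equivalent.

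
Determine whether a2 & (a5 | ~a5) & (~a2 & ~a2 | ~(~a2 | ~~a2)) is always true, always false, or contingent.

a2 & (a5 | ~a5) & (~a2 & ~a2 | ~(~a2 | ~~a2))
= a2 & (a5 | ~a5) & (~a2 & ~a2 | a2 & ~a2)   [De Morgan]
= a2 & (a5 | ~a5) & ~a2   [distribution]
= a2 & ~a2   [complement / identity]
= 0   [complement]

always false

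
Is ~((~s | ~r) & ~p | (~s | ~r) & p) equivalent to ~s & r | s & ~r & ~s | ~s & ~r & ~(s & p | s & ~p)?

No

E1: ~((~s | ~r) & ~p | (~s | ~r) & p)
    = ~(~s | ~r)   (distribution)
    = s & r   (De Morgan)
E2: ~s & r | s & ~r & ~s | ~s & ~r & ~(s & p | s & ~p)
    = ~s & r | s & ~r & ~s | ~s & ~r & ~s   (distribution)
    = ~s & r | ~r & ~s   (distribution)
    = ~s   (distribution)
These differ: at p=0, r=1, s=0, E1 = 0 but E2 = 1.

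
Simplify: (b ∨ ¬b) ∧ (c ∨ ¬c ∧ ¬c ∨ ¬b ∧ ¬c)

True

(b ∨ ¬b) ∧ (c ∨ ¬c ∧ ¬c ∨ ¬b ∧ ¬c)
= c ∨ ¬c ∧ ¬c ∨ ¬b ∧ ¬c   (complement / identity)
= c ∨ (¬c ∨ ¬b) ∧ ¬c   (distribution)
= c ∨ ¬c   (absorption)
= True   (complement)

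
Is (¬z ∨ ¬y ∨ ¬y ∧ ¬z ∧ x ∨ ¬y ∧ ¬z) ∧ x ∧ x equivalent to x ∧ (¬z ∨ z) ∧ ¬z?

No

E1: (¬z ∨ ¬y ∨ ¬y ∧ ¬z ∧ x ∨ ¬y ∧ ¬z) ∧ x ∧ x
    = (¬z ∨ ¬y ∨ ¬y ∧ ¬z) ∧ x ∧ x   [absorption]
    = (¬z ∨ ¬y ∨ ¬y ∧ ¬z) ∧ x   [idempotence]
    = (¬z ∨ ¬y) ∧ x   [absorption]
E2: x ∧ (¬z ∨ z) ∧ ¬z
    = x ∧ ¬z   [complement / identity]
These differ: at x=1, y=0, z=1, E1 = 1 but E2 = 0.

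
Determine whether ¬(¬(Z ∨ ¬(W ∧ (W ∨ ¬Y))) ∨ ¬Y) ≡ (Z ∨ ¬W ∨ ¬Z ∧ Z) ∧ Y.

Yes

E1: ¬(¬(Z ∨ ¬(W ∧ (W ∨ ¬Y))) ∨ ¬Y)
    = (Z ∨ ¬(W ∧ (W ∨ ¬Y))) ∧ Y   (De Morgan)
    = (Z ∨ ¬W) ∧ Y   (absorption)
E2: (Z ∨ ¬W ∨ ¬Z ∧ Z) ∧ Y
    = (Z ∨ ¬W) ∧ Y   (complement / identity)
Both reduce to (Z ∨ ¬W) ∧ Y, so they are equivalent.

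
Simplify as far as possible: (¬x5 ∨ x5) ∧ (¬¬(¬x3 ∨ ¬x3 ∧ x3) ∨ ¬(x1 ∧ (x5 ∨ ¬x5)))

(¬x5 ∨ x5) ∧ (¬¬(¬x3 ∨ ¬x3 ∧ x3) ∨ ¬(x1 ∧ (x5 ∨ ¬x5)))
= (¬x5 ∨ x5) ∧ (¬¬¬x3 ∨ ¬(x1 ∧ (x5 ∨ ¬x5)))   (complement / identity)
= ¬¬¬x3 ∨ ¬(x1 ∧ (x5 ∨ ¬x5))   (complement / identity)
= ¬x3 ∨ ¬(x1 ∧ (x5 ∨ ¬x5))   (double negation)
= ¬x3 ∨ ¬x1   (complement / identity)

¬x3 ∨ ¬x1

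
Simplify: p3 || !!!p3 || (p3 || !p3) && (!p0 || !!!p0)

p3 || !!!p3 || (p3 || !p3) && (!p0 || !!!p0)
= p3 || !!!p3 || (p3 || !p3) && (!p0 || !p0)   (double negation)
= p3 || !!!p3 || (p3 || !p3) && !p0   (idempotence)
= p3 || !p3 || (p3 || !p3) && !p0   (double negation)
= p3 || !p3   (absorption)
= true   (complement)

true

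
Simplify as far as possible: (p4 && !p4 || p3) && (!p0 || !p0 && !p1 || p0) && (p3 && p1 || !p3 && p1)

p3 && p1

(p4 && !p4 || p3) && (!p0 || !p0 && !p1 || p0) && (p3 && p1 || !p3 && p1)
= p3 && (!p0 || !p0 && !p1 || p0) && (p3 && p1 || !p3 && p1)
= p3 && (!p0 || !p0 && !p1 || p0) && p1
= p3 && (!p0 || p0) && p1
= p3 && p1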